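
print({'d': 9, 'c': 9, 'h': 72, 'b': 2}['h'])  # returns 72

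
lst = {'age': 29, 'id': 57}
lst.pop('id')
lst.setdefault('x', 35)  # 35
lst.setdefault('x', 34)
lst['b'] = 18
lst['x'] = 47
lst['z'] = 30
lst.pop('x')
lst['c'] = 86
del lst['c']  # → {'age': 29, 'b': 18, 'z': 30}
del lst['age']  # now {'b': 18, 'z': 30}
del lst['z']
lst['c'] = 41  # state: {'b': 18, 'c': 41}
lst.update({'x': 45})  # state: {'b': 18, 'c': 41, 'x': 45}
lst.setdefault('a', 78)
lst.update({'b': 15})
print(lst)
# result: {'b': 15, 'c': 41, 'x': 45, 'a': 78}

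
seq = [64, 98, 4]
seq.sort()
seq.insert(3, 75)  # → [4, 64, 98, 75]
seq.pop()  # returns 75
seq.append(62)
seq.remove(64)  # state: [4, 98, 62]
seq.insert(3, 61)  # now [4, 98, 62, 61]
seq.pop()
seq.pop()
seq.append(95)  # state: [4, 98, 95]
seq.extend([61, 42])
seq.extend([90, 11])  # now [4, 98, 95, 61, 42, 90, 11]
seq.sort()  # [4, 11, 42, 61, 90, 95, 98]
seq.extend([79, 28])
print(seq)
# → [4, 11, 42, 61, 90, 95, 98, 79, 28]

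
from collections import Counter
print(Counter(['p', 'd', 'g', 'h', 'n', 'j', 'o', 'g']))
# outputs Counter({'g': 2, 'p': 1, 'd': 1, 'h': 1, 'n': 1, 'j': 1, 'o': 1})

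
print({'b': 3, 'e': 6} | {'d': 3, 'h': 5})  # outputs {'b': 3, 'e': 6, 'd': 3, 'h': 5}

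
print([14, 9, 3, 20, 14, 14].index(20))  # 3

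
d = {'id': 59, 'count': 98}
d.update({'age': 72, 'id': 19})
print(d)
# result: {'id': 19, 'count': 98, 'age': 72}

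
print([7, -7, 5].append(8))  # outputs None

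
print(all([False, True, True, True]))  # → False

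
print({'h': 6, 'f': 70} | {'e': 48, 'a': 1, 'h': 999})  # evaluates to {'h': 999, 'f': 70, 'e': 48, 'a': 1}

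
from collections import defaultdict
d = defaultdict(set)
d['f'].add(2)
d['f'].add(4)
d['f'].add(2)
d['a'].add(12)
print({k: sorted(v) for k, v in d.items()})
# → {'f': [2, 4], 'a': [12]}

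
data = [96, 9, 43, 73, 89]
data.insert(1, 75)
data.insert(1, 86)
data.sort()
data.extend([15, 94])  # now [9, 43, 73, 75, 86, 89, 96, 15, 94]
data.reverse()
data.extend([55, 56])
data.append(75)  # [94, 15, 96, 89, 86, 75, 73, 43, 9, 55, 56, 75]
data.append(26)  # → [94, 15, 96, 89, 86, 75, 73, 43, 9, 55, 56, 75, 26]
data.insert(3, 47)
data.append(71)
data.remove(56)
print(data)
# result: [94, 15, 96, 47, 89, 86, 75, 73, 43, 9, 55, 75, 26, 71]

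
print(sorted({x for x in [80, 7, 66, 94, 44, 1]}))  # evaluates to [1, 7, 44, 66, 80, 94]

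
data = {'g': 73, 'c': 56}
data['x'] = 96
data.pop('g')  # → 73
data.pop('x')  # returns 96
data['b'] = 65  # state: {'c': 56, 'b': 65}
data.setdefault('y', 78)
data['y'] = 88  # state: {'c': 56, 'b': 65, 'y': 88}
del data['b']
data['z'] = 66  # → {'c': 56, 'y': 88, 'z': 66}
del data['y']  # {'c': 56, 'z': 66}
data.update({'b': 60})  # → {'c': 56, 'z': 66, 'b': 60}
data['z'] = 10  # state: {'c': 56, 'z': 10, 'b': 60}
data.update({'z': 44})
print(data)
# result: {'c': 56, 'z': 44, 'b': 60}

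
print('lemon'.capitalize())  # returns Lemon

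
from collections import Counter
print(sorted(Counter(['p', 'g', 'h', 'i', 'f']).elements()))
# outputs ['f', 'g', 'h', 'i', 'p']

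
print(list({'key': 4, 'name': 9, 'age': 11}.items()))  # [('key', 4), ('name', 9), ('age', 11)]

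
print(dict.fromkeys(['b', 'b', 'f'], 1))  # {'b': 1, 'f': 1}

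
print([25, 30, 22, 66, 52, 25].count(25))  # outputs 2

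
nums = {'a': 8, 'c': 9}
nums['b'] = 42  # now {'a': 8, 'c': 9, 'b': 42}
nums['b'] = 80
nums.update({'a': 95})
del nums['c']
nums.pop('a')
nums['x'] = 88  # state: {'b': 80, 'x': 88}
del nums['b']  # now {'x': 88}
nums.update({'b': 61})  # {'x': 88, 'b': 61}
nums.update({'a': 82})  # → {'x': 88, 'b': 61, 'a': 82}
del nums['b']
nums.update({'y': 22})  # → {'x': 88, 'a': 82, 'y': 22}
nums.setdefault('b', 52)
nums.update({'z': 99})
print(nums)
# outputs {'x': 88, 'a': 82, 'y': 22, 'b': 52, 'z': 99}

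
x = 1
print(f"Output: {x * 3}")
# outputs Output: 3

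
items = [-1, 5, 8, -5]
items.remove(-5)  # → [-1, 5, 8]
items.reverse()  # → [8, 5, -1]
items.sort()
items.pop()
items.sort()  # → [-1, 5]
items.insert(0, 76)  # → [76, -1, 5]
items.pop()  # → 5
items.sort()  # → [-1, 76]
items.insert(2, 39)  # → [-1, 76, 39]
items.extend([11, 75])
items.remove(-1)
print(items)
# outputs [76, 39, 11, 75]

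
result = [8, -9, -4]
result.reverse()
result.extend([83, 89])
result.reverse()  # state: [89, 83, 8, -9, -4]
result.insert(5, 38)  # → [89, 83, 8, -9, -4, 38]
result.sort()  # [-9, -4, 8, 38, 83, 89]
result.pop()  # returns 89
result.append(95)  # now [-9, -4, 8, 38, 83, 95]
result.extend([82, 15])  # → [-9, -4, 8, 38, 83, 95, 82, 15]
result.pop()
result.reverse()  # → [82, 95, 83, 38, 8, -4, -9]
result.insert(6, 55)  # [82, 95, 83, 38, 8, -4, 55, -9]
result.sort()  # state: [-9, -4, 8, 38, 55, 82, 83, 95]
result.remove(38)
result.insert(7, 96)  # [-9, -4, 8, 55, 82, 83, 95, 96]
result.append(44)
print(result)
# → [-9, -4, 8, 55, 82, 83, 95, 96, 44]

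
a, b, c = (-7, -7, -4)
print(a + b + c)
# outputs -18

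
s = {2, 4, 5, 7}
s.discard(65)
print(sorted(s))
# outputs [2, 4, 5, 7]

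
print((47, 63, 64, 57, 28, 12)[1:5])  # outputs (63, 64, 57, 28)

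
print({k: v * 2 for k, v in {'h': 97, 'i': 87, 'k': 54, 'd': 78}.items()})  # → {'h': 194, 'i': 174, 'k': 108, 'd': 156}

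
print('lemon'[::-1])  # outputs nomel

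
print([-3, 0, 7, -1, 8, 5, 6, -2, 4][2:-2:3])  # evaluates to [7, 5]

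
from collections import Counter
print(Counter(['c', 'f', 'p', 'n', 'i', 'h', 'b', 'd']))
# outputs Counter({'c': 1, 'f': 1, 'p': 1, 'n': 1, 'i': 1, 'h': 1, 'b': 1, 'd': 1})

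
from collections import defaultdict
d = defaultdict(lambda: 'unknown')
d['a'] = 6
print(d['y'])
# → unknown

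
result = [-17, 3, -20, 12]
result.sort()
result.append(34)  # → [-20, -17, 3, 12, 34]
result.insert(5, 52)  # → [-20, -17, 3, 12, 34, 52]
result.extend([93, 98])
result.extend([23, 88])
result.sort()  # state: [-20, -17, 3, 12, 23, 34, 52, 88, 93, 98]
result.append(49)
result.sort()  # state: [-20, -17, 3, 12, 23, 34, 49, 52, 88, 93, 98]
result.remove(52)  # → [-20, -17, 3, 12, 23, 34, 49, 88, 93, 98]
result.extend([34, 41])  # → [-20, -17, 3, 12, 23, 34, 49, 88, 93, 98, 34, 41]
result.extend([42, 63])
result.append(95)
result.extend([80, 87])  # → [-20, -17, 3, 12, 23, 34, 49, 88, 93, 98, 34, 41, 42, 63, 95, 80, 87]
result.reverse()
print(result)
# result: [87, 80, 95, 63, 42, 41, 34, 98, 93, 88, 49, 34, 23, 12, 3, -17, -20]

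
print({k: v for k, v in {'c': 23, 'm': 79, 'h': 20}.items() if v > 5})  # {'c': 23, 'm': 79, 'h': 20}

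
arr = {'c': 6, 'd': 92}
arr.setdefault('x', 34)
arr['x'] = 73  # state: {'c': 6, 'd': 92, 'x': 73}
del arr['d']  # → {'c': 6, 'x': 73}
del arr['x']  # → {'c': 6}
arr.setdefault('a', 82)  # 82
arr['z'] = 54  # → {'c': 6, 'a': 82, 'z': 54}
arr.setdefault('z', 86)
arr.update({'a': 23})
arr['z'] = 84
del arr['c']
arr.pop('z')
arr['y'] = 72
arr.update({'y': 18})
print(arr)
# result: {'a': 23, 'y': 18}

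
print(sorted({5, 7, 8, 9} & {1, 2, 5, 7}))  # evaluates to [5, 7]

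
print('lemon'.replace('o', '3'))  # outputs lem3n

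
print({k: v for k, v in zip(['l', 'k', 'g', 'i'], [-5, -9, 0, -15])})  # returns {'l': -5, 'k': -9, 'g': 0, 'i': -15}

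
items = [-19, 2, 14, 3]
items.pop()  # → 3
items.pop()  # 14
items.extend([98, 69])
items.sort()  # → [-19, 2, 69, 98]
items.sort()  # [-19, 2, 69, 98]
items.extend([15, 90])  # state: [-19, 2, 69, 98, 15, 90]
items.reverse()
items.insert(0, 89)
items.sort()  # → [-19, 2, 15, 69, 89, 90, 98]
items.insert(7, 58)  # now [-19, 2, 15, 69, 89, 90, 98, 58]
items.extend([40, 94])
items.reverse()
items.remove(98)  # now [94, 40, 58, 90, 89, 69, 15, 2, -19]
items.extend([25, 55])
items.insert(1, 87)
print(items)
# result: [94, 87, 40, 58, 90, 89, 69, 15, 2, -19, 25, 55]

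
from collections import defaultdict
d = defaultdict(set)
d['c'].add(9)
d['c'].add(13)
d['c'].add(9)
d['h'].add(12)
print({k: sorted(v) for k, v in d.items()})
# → {'c': [9, 13], 'h': [12]}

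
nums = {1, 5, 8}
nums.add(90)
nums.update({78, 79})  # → {1, 5, 8, 78, 79, 90}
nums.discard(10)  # {1, 5, 8, 78, 79, 90}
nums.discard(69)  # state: {1, 5, 8, 78, 79, 90}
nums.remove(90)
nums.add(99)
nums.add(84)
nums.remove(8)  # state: {1, 5, 78, 79, 84, 99}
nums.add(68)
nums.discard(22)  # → {1, 5, 68, 78, 79, 84, 99}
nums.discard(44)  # {1, 5, 68, 78, 79, 84, 99}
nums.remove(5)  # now {1, 68, 78, 79, 84, 99}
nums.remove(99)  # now {1, 68, 78, 79, 84}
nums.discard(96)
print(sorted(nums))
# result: [1, 68, 78, 79, 84]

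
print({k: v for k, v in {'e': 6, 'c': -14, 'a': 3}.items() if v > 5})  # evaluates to {'e': 6}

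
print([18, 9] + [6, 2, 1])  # [18, 9, 6, 2, 1]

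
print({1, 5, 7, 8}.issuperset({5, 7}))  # True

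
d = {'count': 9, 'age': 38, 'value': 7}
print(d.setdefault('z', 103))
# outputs 103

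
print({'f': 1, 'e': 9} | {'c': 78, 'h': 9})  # {'f': 1, 'e': 9, 'c': 78, 'h': 9}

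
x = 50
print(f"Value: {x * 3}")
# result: Value: 150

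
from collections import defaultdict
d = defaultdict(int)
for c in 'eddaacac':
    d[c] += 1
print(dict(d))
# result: {'e': 1, 'd': 2, 'a': 3, 'c': 2}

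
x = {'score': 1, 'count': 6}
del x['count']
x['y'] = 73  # {'score': 1, 'y': 73}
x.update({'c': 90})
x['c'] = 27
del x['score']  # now {'y': 73, 'c': 27}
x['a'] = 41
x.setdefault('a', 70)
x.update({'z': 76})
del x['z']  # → {'y': 73, 'c': 27, 'a': 41}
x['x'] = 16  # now {'y': 73, 'c': 27, 'a': 41, 'x': 16}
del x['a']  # {'y': 73, 'c': 27, 'x': 16}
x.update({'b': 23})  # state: {'y': 73, 'c': 27, 'x': 16, 'b': 23}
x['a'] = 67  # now {'y': 73, 'c': 27, 'x': 16, 'b': 23, 'a': 67}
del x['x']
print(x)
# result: {'y': 73, 'c': 27, 'b': 23, 'a': 67}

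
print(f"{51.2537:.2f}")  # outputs 51.25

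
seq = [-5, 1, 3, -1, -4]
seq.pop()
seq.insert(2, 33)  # [-5, 1, 33, 3, -1]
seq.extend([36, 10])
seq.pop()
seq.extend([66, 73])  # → [-5, 1, 33, 3, -1, 36, 66, 73]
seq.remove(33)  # [-5, 1, 3, -1, 36, 66, 73]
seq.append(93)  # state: [-5, 1, 3, -1, 36, 66, 73, 93]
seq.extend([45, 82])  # [-5, 1, 3, -1, 36, 66, 73, 93, 45, 82]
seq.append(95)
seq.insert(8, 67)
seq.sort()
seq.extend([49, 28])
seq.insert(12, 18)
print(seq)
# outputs [-5, -1, 1, 3, 36, 45, 66, 67, 73, 82, 93, 95, 18, 49, 28]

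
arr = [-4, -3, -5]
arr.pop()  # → -5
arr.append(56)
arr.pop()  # 56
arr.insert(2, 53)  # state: [-4, -3, 53]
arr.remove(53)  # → [-4, -3]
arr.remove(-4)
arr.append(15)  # [-3, 15]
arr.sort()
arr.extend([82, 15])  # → [-3, 15, 82, 15]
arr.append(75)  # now [-3, 15, 82, 15, 75]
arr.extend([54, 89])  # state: [-3, 15, 82, 15, 75, 54, 89]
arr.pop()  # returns 89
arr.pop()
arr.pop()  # 75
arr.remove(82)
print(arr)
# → [-3, 15, 15]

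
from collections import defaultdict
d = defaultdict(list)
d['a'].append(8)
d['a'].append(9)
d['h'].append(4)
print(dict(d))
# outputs {'a': [8, 9], 'h': [4]}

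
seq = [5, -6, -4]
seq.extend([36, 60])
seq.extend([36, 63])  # [5, -6, -4, 36, 60, 36, 63]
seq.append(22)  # [5, -6, -4, 36, 60, 36, 63, 22]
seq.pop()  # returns 22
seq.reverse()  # [63, 36, 60, 36, -4, -6, 5]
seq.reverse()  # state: [5, -6, -4, 36, 60, 36, 63]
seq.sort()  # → [-6, -4, 5, 36, 36, 60, 63]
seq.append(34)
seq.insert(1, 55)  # [-6, 55, -4, 5, 36, 36, 60, 63, 34]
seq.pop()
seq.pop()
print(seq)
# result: [-6, 55, -4, 5, 36, 36, 60]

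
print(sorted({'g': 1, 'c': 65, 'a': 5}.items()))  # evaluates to [('a', 5), ('c', 65), ('g', 1)]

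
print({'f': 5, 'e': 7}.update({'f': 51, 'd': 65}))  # None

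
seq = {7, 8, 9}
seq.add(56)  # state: {7, 8, 9, 56}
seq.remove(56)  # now {7, 8, 9}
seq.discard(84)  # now {7, 8, 9}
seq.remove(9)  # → {7, 8}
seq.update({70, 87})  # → {7, 8, 70, 87}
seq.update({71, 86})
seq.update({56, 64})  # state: {7, 8, 56, 64, 70, 71, 86, 87}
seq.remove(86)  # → {7, 8, 56, 64, 70, 71, 87}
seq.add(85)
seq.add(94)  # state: {7, 8, 56, 64, 70, 71, 85, 87, 94}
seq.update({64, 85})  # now {7, 8, 56, 64, 70, 71, 85, 87, 94}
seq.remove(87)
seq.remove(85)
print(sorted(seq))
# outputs [7, 8, 56, 64, 70, 71, 94]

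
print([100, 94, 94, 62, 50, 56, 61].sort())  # None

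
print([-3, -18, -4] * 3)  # [-3, -18, -4, -3, -18, -4, -3, -18, -4]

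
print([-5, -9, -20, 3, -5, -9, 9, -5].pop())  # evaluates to -5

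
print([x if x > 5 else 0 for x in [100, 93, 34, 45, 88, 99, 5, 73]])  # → [100, 93, 34, 45, 88, 99, 0, 73]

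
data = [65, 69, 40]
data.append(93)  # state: [65, 69, 40, 93]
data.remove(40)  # [65, 69, 93]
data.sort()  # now [65, 69, 93]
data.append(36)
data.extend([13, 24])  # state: [65, 69, 93, 36, 13, 24]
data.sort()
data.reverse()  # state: [93, 69, 65, 36, 24, 13]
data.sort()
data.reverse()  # [93, 69, 65, 36, 24, 13]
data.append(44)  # [93, 69, 65, 36, 24, 13, 44]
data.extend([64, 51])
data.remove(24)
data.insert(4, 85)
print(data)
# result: [93, 69, 65, 36, 85, 13, 44, 64, 51]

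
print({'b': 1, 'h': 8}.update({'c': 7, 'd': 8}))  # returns None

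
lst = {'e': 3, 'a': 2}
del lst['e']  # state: {'a': 2}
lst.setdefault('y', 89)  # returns 89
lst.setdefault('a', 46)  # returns 2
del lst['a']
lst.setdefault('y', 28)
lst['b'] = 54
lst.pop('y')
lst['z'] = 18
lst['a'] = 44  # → {'b': 54, 'z': 18, 'a': 44}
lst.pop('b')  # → 54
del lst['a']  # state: {'z': 18}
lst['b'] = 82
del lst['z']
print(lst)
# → {'b': 82}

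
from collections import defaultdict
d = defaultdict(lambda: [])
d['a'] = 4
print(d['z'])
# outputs []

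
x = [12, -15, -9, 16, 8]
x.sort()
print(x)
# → [-15, -9, 8, 12, 16]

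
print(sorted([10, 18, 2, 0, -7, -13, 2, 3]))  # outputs [-13, -7, 0, 2, 2, 3, 10, 18]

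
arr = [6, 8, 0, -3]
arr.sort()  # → [-3, 0, 6, 8]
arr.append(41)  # [-3, 0, 6, 8, 41]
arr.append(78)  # [-3, 0, 6, 8, 41, 78]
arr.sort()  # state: [-3, 0, 6, 8, 41, 78]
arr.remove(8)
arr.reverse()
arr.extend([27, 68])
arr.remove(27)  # [78, 41, 6, 0, -3, 68]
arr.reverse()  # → [68, -3, 0, 6, 41, 78]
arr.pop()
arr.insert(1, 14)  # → [68, 14, -3, 0, 6, 41]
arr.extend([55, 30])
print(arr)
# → [68, 14, -3, 0, 6, 41, 55, 30]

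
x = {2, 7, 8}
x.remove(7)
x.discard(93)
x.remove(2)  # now {8}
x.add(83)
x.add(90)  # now {8, 83, 90}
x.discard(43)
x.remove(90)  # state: {8, 83}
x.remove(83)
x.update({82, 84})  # {8, 82, 84}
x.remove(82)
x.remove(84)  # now {8}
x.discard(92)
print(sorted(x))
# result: [8]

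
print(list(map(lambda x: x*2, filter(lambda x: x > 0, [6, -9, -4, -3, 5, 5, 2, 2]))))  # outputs [12, 10, 10, 4, 4]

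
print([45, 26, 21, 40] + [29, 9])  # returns [45, 26, 21, 40, 29, 9]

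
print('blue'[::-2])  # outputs el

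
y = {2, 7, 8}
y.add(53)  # {2, 7, 8, 53}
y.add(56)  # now {2, 7, 8, 53, 56}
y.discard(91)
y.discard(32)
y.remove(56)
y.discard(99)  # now {2, 7, 8, 53}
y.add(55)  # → {2, 7, 8, 53, 55}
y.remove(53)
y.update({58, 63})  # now {2, 7, 8, 55, 58, 63}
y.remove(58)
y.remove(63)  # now {2, 7, 8, 55}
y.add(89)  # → {2, 7, 8, 55, 89}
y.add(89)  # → {2, 7, 8, 55, 89}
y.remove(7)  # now {2, 8, 55, 89}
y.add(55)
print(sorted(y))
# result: [2, 8, 55, 89]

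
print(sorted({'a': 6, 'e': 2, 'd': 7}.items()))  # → [('a', 6), ('d', 7), ('e', 2)]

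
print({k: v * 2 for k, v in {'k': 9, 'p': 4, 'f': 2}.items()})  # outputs {'k': 18, 'p': 8, 'f': 4}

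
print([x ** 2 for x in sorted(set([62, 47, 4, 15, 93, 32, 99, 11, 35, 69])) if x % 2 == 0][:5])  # [16, 1024, 3844]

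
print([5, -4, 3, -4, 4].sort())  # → None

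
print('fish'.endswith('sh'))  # True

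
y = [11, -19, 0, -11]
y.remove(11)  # [-19, 0, -11]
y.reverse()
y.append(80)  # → [-11, 0, -19, 80]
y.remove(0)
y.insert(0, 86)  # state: [86, -11, -19, 80]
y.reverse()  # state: [80, -19, -11, 86]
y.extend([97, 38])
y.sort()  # [-19, -11, 38, 80, 86, 97]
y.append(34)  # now [-19, -11, 38, 80, 86, 97, 34]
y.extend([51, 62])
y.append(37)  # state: [-19, -11, 38, 80, 86, 97, 34, 51, 62, 37]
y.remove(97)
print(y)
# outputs [-19, -11, 38, 80, 86, 34, 51, 62, 37]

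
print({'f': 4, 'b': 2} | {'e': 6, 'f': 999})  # {'f': 999, 'b': 2, 'e': 6}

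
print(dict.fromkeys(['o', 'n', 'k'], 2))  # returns {'o': 2, 'n': 2, 'k': 2}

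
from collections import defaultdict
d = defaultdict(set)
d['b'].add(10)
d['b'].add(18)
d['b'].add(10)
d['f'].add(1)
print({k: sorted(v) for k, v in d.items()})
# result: {'b': [10, 18], 'f': [1]}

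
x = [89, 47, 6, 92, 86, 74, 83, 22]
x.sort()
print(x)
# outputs [6, 22, 47, 74, 83, 86, 89, 92]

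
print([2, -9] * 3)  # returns [2, -9, 2, -9, 2, -9]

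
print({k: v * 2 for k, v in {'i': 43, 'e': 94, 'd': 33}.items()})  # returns {'i': 86, 'e': 188, 'd': 66}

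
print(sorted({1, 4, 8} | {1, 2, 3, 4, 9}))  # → [1, 2, 3, 4, 8, 9]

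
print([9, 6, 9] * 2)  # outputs [9, 6, 9, 9, 6, 9]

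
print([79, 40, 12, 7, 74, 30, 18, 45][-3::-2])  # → [30, 7, 40]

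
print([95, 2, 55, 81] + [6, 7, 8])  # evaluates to [95, 2, 55, 81, 6, 7, 8]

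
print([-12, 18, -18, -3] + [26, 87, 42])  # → [-12, 18, -18, -3, 26, 87, 42]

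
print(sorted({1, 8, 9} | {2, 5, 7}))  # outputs [1, 2, 5, 7, 8, 9]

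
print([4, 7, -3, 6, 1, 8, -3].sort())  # None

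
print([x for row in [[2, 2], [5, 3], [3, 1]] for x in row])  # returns [2, 2, 5, 3, 3, 1]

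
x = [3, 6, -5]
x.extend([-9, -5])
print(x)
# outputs [3, 6, -5, -9, -5]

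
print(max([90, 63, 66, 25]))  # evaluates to 90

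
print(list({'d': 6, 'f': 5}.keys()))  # ['d', 'f']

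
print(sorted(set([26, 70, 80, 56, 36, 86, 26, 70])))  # [26, 36, 56, 70, 80, 86]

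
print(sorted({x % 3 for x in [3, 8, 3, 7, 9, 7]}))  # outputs [0, 1, 2]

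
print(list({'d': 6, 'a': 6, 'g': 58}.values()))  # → [6, 6, 58]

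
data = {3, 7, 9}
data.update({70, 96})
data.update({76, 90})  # {3, 7, 9, 70, 76, 90, 96}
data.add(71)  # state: {3, 7, 9, 70, 71, 76, 90, 96}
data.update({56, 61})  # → {3, 7, 9, 56, 61, 70, 71, 76, 90, 96}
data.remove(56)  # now {3, 7, 9, 61, 70, 71, 76, 90, 96}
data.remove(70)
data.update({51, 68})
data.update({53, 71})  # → {3, 7, 9, 51, 53, 61, 68, 71, 76, 90, 96}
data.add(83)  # {3, 7, 9, 51, 53, 61, 68, 71, 76, 83, 90, 96}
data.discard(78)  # {3, 7, 9, 51, 53, 61, 68, 71, 76, 83, 90, 96}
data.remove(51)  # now {3, 7, 9, 53, 61, 68, 71, 76, 83, 90, 96}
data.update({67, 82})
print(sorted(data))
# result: [3, 7, 9, 53, 61, 67, 68, 71, 76, 82, 83, 90, 96]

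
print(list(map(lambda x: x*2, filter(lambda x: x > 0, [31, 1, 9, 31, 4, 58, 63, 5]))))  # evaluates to [62, 2, 18, 62, 8, 116, 126, 10]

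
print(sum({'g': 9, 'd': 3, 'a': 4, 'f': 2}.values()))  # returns 18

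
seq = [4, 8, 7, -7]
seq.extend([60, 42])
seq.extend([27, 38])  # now [4, 8, 7, -7, 60, 42, 27, 38]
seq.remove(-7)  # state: [4, 8, 7, 60, 42, 27, 38]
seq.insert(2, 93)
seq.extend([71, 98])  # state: [4, 8, 93, 7, 60, 42, 27, 38, 71, 98]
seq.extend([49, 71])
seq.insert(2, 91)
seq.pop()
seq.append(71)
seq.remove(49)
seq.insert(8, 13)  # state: [4, 8, 91, 93, 7, 60, 42, 27, 13, 38, 71, 98, 71]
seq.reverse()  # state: [71, 98, 71, 38, 13, 27, 42, 60, 7, 93, 91, 8, 4]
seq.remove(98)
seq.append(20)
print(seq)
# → [71, 71, 38, 13, 27, 42, 60, 7, 93, 91, 8, 4, 20]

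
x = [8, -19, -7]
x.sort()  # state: [-19, -7, 8]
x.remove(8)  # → [-19, -7]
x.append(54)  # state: [-19, -7, 54]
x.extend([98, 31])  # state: [-19, -7, 54, 98, 31]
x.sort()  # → [-19, -7, 31, 54, 98]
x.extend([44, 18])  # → [-19, -7, 31, 54, 98, 44, 18]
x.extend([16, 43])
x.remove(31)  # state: [-19, -7, 54, 98, 44, 18, 16, 43]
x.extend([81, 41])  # [-19, -7, 54, 98, 44, 18, 16, 43, 81, 41]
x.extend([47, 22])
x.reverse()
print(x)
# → [22, 47, 41, 81, 43, 16, 18, 44, 98, 54, -7, -19]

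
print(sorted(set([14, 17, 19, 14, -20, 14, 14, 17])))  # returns [-20, 14, 17, 19]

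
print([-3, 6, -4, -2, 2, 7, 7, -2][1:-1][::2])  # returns [6, -2, 7]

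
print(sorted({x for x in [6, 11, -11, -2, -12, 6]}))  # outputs [-12, -11, -2, 6, 11]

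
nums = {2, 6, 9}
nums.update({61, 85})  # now {2, 6, 9, 61, 85}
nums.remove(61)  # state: {2, 6, 9, 85}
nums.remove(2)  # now {6, 9, 85}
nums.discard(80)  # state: {6, 9, 85}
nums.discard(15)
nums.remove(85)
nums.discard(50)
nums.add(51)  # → {6, 9, 51}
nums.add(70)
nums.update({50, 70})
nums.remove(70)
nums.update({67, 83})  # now {6, 9, 50, 51, 67, 83}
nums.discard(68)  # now {6, 9, 50, 51, 67, 83}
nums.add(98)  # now {6, 9, 50, 51, 67, 83, 98}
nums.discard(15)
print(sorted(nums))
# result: [6, 9, 50, 51, 67, 83, 98]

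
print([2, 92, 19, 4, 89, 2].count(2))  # 2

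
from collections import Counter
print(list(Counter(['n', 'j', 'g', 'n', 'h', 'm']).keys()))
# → ['n', 'j', 'g', 'h', 'm']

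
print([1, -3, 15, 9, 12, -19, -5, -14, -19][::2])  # [1, 15, 12, -5, -19]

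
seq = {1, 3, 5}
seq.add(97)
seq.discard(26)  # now {1, 3, 5, 97}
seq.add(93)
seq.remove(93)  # {1, 3, 5, 97}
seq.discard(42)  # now {1, 3, 5, 97}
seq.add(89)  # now {1, 3, 5, 89, 97}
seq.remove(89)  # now {1, 3, 5, 97}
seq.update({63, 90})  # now {1, 3, 5, 63, 90, 97}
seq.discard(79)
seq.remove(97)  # {1, 3, 5, 63, 90}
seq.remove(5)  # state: {1, 3, 63, 90}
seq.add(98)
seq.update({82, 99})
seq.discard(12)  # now {1, 3, 63, 82, 90, 98, 99}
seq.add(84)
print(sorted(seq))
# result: [1, 3, 63, 82, 84, 90, 98, 99]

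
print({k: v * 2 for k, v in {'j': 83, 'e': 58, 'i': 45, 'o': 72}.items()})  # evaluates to {'j': 166, 'e': 116, 'i': 90, 'o': 144}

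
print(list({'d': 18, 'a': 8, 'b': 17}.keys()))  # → ['d', 'a', 'b']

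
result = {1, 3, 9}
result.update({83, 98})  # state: {1, 3, 9, 83, 98}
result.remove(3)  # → {1, 9, 83, 98}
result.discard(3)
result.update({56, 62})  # {1, 9, 56, 62, 83, 98}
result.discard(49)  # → {1, 9, 56, 62, 83, 98}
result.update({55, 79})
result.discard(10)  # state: {1, 9, 55, 56, 62, 79, 83, 98}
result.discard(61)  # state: {1, 9, 55, 56, 62, 79, 83, 98}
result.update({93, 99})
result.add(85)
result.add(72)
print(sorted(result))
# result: [1, 9, 55, 56, 62, 72, 79, 83, 85, 93, 98, 99]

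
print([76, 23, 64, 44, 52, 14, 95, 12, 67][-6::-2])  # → [44, 23]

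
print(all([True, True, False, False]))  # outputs False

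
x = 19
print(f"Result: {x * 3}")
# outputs Result: 57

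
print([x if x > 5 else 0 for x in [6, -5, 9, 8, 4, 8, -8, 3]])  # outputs [6, 0, 9, 8, 0, 8, 0, 0]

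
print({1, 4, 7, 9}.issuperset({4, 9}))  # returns True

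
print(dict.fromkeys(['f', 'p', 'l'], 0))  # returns {'f': 0, 'p': 0, 'l': 0}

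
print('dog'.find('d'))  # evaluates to 0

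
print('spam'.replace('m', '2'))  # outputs spa2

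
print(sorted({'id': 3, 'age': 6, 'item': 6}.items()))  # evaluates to [('age', 6), ('id', 3), ('item', 6)]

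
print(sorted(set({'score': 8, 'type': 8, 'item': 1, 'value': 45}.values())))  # [1, 8, 45]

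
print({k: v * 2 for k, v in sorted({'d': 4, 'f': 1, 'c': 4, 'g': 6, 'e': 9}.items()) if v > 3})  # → {'c': 8, 'd': 8, 'e': 18, 'g': 12}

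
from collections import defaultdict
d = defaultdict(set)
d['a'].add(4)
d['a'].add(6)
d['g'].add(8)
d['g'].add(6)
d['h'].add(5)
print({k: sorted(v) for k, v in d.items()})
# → {'a': [4, 6], 'g': [6, 8], 'h': [5]}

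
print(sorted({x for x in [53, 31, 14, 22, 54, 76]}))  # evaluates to [14, 22, 31, 53, 54, 76]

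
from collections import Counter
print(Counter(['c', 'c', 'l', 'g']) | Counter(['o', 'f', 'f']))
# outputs Counter({'c': 2, 'f': 2, 'l': 1, 'g': 1, 'o': 1})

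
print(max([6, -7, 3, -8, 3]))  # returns 6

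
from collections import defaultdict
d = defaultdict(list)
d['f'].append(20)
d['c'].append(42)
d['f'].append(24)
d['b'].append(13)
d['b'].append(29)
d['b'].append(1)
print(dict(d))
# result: {'f': [20, 24], 'c': [42], 'b': [13, 29, 1]}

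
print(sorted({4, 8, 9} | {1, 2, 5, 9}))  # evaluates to [1, 2, 4, 5, 8, 9]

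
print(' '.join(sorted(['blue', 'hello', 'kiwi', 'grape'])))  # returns blue grape hello kiwi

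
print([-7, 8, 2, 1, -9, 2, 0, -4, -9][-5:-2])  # [-9, 2, 0]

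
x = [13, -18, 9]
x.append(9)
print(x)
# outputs [13, -18, 9, 9]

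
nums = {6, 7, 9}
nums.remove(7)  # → {6, 9}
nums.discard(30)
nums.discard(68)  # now {6, 9}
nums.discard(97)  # {6, 9}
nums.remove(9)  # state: {6}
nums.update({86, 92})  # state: {6, 86, 92}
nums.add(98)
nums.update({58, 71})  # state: {6, 58, 71, 86, 92, 98}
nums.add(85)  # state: {6, 58, 71, 85, 86, 92, 98}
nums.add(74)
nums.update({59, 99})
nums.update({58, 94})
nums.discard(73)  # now {6, 58, 59, 71, 74, 85, 86, 92, 94, 98, 99}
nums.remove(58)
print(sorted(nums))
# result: [6, 59, 71, 74, 85, 86, 92, 94, 98, 99]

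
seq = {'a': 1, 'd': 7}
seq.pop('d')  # 7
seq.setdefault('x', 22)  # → 22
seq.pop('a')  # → 1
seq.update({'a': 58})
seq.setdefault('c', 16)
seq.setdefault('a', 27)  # 58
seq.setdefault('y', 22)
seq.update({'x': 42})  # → {'x': 42, 'a': 58, 'c': 16, 'y': 22}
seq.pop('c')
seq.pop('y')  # 22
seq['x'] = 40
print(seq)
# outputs {'x': 40, 'a': 58}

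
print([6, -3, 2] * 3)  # [6, -3, 2, 6, -3, 2, 6, -3, 2]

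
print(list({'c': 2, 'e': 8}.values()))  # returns [2, 8]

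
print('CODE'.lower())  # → code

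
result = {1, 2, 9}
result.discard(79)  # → {1, 2, 9}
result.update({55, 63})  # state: {1, 2, 9, 55, 63}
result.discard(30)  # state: {1, 2, 9, 55, 63}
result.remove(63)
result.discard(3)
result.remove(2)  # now {1, 9, 55}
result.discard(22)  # {1, 9, 55}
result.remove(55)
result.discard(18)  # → {1, 9}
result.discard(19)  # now {1, 9}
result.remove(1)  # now {9}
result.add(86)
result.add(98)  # {9, 86, 98}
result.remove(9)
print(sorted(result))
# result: [86, 98]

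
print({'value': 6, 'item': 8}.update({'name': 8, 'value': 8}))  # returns None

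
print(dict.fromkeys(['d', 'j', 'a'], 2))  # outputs {'d': 2, 'j': 2, 'a': 2}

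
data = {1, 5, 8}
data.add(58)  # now {1, 5, 8, 58}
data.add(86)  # {1, 5, 8, 58, 86}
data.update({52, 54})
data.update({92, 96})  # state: {1, 5, 8, 52, 54, 58, 86, 92, 96}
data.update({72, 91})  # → {1, 5, 8, 52, 54, 58, 72, 86, 91, 92, 96}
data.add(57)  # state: {1, 5, 8, 52, 54, 57, 58, 72, 86, 91, 92, 96}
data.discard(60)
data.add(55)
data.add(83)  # {1, 5, 8, 52, 54, 55, 57, 58, 72, 83, 86, 91, 92, 96}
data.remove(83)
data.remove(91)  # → {1, 5, 8, 52, 54, 55, 57, 58, 72, 86, 92, 96}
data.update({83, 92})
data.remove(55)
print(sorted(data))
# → [1, 5, 8, 52, 54, 57, 58, 72, 83, 86, 92, 96]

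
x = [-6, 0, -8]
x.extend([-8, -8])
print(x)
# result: [-6, 0, -8, -8, -8]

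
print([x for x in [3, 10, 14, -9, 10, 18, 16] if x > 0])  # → [3, 10, 14, 10, 18, 16]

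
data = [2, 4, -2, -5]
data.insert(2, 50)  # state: [2, 4, 50, -2, -5]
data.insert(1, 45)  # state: [2, 45, 4, 50, -2, -5]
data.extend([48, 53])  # [2, 45, 4, 50, -2, -5, 48, 53]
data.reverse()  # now [53, 48, -5, -2, 50, 4, 45, 2]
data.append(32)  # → [53, 48, -5, -2, 50, 4, 45, 2, 32]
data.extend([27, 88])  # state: [53, 48, -5, -2, 50, 4, 45, 2, 32, 27, 88]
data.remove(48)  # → [53, -5, -2, 50, 4, 45, 2, 32, 27, 88]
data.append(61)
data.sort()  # [-5, -2, 2, 4, 27, 32, 45, 50, 53, 61, 88]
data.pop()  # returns 88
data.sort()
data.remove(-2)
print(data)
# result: [-5, 2, 4, 27, 32, 45, 50, 53, 61]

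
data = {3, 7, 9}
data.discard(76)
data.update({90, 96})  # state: {3, 7, 9, 90, 96}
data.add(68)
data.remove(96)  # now {3, 7, 9, 68, 90}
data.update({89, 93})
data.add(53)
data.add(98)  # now {3, 7, 9, 53, 68, 89, 90, 93, 98}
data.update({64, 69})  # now {3, 7, 9, 53, 64, 68, 69, 89, 90, 93, 98}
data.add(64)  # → {3, 7, 9, 53, 64, 68, 69, 89, 90, 93, 98}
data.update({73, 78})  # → {3, 7, 9, 53, 64, 68, 69, 73, 78, 89, 90, 93, 98}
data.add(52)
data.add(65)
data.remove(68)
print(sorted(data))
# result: [3, 7, 9, 52, 53, 64, 65, 69, 73, 78, 89, 90, 93, 98]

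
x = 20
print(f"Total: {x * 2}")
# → Total: 40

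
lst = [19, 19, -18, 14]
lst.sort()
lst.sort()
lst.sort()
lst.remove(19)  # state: [-18, 14, 19]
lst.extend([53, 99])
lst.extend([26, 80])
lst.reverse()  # [80, 26, 99, 53, 19, 14, -18]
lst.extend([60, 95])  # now [80, 26, 99, 53, 19, 14, -18, 60, 95]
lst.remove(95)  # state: [80, 26, 99, 53, 19, 14, -18, 60]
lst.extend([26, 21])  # [80, 26, 99, 53, 19, 14, -18, 60, 26, 21]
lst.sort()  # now [-18, 14, 19, 21, 26, 26, 53, 60, 80, 99]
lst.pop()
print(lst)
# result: [-18, 14, 19, 21, 26, 26, 53, 60, 80]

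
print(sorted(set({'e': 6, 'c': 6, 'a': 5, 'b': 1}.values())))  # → [1, 5, 6]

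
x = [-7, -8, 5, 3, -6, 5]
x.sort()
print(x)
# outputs [-8, -7, -6, 3, 5, 5]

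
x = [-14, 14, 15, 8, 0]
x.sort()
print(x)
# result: [-14, 0, 8, 14, 15]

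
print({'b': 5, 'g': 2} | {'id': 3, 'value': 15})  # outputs {'b': 5, 'g': 2, 'id': 3, 'value': 15}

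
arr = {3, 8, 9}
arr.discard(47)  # {3, 8, 9}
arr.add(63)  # {3, 8, 9, 63}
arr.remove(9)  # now {3, 8, 63}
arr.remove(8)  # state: {3, 63}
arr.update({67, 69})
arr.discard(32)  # {3, 63, 67, 69}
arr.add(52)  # {3, 52, 63, 67, 69}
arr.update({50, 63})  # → {3, 50, 52, 63, 67, 69}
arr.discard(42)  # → {3, 50, 52, 63, 67, 69}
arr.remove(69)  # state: {3, 50, 52, 63, 67}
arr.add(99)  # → {3, 50, 52, 63, 67, 99}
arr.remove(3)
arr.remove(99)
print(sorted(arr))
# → [50, 52, 63, 67]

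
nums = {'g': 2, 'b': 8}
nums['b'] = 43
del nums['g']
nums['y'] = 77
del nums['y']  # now {'b': 43}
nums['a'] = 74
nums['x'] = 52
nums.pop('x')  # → 52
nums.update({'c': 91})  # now {'b': 43, 'a': 74, 'c': 91}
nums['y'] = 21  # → {'b': 43, 'a': 74, 'c': 91, 'y': 21}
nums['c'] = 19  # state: {'b': 43, 'a': 74, 'c': 19, 'y': 21}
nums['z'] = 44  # {'b': 43, 'a': 74, 'c': 19, 'y': 21, 'z': 44}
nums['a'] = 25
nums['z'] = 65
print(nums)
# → {'b': 43, 'a': 25, 'c': 19, 'y': 21, 'z': 65}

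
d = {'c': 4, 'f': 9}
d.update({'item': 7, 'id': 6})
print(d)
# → {'c': 4, 'f': 9, 'item': 7, 'id': 6}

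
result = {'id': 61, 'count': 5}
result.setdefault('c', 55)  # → 55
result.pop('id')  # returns 61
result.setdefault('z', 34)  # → 34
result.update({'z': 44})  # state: {'count': 5, 'c': 55, 'z': 44}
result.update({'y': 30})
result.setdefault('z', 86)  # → 44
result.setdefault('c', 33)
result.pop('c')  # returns 55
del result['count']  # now {'z': 44, 'y': 30}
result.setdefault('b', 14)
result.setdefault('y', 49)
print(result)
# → {'z': 44, 'y': 30, 'b': 14}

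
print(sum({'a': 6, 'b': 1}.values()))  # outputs 7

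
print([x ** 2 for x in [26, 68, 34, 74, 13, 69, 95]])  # [676, 4624, 1156, 5476, 169, 4761, 9025]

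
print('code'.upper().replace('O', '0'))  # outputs C0DE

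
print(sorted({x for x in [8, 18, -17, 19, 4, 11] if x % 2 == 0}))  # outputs [4, 8, 18]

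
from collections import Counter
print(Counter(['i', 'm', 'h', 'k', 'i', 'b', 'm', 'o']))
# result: Counter({'i': 2, 'm': 2, 'h': 1, 'k': 1, 'b': 1, 'o': 1})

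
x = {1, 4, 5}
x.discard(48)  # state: {1, 4, 5}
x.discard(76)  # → {1, 4, 5}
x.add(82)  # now {1, 4, 5, 82}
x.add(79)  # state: {1, 4, 5, 79, 82}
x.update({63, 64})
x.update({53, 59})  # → {1, 4, 5, 53, 59, 63, 64, 79, 82}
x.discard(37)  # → {1, 4, 5, 53, 59, 63, 64, 79, 82}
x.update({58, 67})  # {1, 4, 5, 53, 58, 59, 63, 64, 67, 79, 82}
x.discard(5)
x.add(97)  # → {1, 4, 53, 58, 59, 63, 64, 67, 79, 82, 97}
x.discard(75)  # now {1, 4, 53, 58, 59, 63, 64, 67, 79, 82, 97}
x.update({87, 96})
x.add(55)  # {1, 4, 53, 55, 58, 59, 63, 64, 67, 79, 82, 87, 96, 97}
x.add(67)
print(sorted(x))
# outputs [1, 4, 53, 55, 58, 59, 63, 64, 67, 79, 82, 87, 96, 97]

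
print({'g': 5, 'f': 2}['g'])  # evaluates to 5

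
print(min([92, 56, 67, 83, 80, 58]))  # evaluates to 56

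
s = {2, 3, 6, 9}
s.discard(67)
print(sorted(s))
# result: [2, 3, 6, 9]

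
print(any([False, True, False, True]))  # True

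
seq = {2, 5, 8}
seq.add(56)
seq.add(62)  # {2, 5, 8, 56, 62}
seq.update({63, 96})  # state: {2, 5, 8, 56, 62, 63, 96}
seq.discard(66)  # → {2, 5, 8, 56, 62, 63, 96}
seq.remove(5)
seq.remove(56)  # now {2, 8, 62, 63, 96}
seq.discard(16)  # {2, 8, 62, 63, 96}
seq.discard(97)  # {2, 8, 62, 63, 96}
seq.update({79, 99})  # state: {2, 8, 62, 63, 79, 96, 99}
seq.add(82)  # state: {2, 8, 62, 63, 79, 82, 96, 99}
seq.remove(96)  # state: {2, 8, 62, 63, 79, 82, 99}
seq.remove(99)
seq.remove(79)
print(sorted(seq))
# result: [2, 8, 62, 63, 82]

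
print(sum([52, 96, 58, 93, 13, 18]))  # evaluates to 330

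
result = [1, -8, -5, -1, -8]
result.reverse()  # [-8, -1, -5, -8, 1]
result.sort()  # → [-8, -8, -5, -1, 1]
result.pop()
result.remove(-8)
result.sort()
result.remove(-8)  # [-5, -1]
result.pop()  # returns -1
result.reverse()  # [-5]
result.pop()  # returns -5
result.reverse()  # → []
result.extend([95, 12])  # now [95, 12]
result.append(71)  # [95, 12, 71]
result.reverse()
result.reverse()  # [95, 12, 71]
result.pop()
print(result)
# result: [95, 12]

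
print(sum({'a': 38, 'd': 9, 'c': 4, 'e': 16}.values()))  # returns 67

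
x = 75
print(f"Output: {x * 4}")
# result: Output: 300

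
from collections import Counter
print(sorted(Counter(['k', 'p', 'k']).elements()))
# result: ['k', 'k', 'p']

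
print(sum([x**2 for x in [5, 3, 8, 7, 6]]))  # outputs 183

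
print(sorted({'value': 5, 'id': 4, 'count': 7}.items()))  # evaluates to [('count', 7), ('id', 4), ('value', 5)]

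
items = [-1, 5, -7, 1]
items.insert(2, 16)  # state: [-1, 5, 16, -7, 1]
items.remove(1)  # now [-1, 5, 16, -7]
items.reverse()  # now [-7, 16, 5, -1]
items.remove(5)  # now [-7, 16, -1]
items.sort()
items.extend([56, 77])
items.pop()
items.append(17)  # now [-7, -1, 16, 56, 17]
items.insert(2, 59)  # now [-7, -1, 59, 16, 56, 17]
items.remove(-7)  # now [-1, 59, 16, 56, 17]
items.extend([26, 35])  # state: [-1, 59, 16, 56, 17, 26, 35]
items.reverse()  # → [35, 26, 17, 56, 16, 59, -1]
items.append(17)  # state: [35, 26, 17, 56, 16, 59, -1, 17]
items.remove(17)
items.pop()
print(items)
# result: [35, 26, 56, 16, 59, -1]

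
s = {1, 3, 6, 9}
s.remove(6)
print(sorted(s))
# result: [1, 3, 9]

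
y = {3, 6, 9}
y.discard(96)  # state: {3, 6, 9}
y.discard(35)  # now {3, 6, 9}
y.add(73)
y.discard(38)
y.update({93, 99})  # {3, 6, 9, 73, 93, 99}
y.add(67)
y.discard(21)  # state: {3, 6, 9, 67, 73, 93, 99}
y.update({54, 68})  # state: {3, 6, 9, 54, 67, 68, 73, 93, 99}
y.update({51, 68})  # {3, 6, 9, 51, 54, 67, 68, 73, 93, 99}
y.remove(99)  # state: {3, 6, 9, 51, 54, 67, 68, 73, 93}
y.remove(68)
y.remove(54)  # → {3, 6, 9, 51, 67, 73, 93}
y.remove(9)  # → {3, 6, 51, 67, 73, 93}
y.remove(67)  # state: {3, 6, 51, 73, 93}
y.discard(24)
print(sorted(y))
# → [3, 6, 51, 73, 93]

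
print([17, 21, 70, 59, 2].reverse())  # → None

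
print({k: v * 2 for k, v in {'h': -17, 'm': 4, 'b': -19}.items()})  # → {'h': -34, 'm': 8, 'b': -38}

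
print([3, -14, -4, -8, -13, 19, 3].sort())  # None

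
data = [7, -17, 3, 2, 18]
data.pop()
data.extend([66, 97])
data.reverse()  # [97, 66, 2, 3, -17, 7]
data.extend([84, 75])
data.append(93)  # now [97, 66, 2, 3, -17, 7, 84, 75, 93]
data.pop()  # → 93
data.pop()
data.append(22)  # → [97, 66, 2, 3, -17, 7, 84, 22]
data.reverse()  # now [22, 84, 7, -17, 3, 2, 66, 97]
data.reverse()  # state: [97, 66, 2, 3, -17, 7, 84, 22]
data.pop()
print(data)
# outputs [97, 66, 2, 3, -17, 7, 84]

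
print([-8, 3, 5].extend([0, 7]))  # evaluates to None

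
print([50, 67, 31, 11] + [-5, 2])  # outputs [50, 67, 31, 11, -5, 2]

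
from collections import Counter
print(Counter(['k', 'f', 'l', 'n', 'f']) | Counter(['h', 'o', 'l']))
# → Counter({'f': 2, 'k': 1, 'l': 1, 'n': 1, 'h': 1, 'o': 1})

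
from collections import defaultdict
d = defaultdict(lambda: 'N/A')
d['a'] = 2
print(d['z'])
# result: N/A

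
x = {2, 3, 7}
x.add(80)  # {2, 3, 7, 80}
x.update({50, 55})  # {2, 3, 7, 50, 55, 80}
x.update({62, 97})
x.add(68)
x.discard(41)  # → {2, 3, 7, 50, 55, 62, 68, 80, 97}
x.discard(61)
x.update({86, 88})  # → {2, 3, 7, 50, 55, 62, 68, 80, 86, 88, 97}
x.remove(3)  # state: {2, 7, 50, 55, 62, 68, 80, 86, 88, 97}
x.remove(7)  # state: {2, 50, 55, 62, 68, 80, 86, 88, 97}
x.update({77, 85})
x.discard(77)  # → {2, 50, 55, 62, 68, 80, 85, 86, 88, 97}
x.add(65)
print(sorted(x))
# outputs [2, 50, 55, 62, 65, 68, 80, 85, 86, 88, 97]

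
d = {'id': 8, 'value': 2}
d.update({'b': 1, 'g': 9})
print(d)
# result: {'id': 8, 'value': 2, 'b': 1, 'g': 9}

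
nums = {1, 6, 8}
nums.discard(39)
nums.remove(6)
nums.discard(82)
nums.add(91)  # {1, 8, 91}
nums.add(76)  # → {1, 8, 76, 91}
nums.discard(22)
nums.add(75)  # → {1, 8, 75, 76, 91}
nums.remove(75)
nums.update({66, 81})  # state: {1, 8, 66, 76, 81, 91}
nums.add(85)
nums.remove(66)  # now {1, 8, 76, 81, 85, 91}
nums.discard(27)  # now {1, 8, 76, 81, 85, 91}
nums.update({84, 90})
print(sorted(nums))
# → [1, 8, 76, 81, 84, 85, 90, 91]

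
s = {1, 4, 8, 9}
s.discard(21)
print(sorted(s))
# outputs [1, 4, 8, 9]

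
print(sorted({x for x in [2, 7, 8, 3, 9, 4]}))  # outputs [2, 3, 4, 7, 8, 9]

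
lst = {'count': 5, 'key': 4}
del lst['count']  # {'key': 4}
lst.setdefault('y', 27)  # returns 27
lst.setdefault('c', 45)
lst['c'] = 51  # {'key': 4, 'y': 27, 'c': 51}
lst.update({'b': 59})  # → {'key': 4, 'y': 27, 'c': 51, 'b': 59}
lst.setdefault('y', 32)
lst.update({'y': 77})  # {'key': 4, 'y': 77, 'c': 51, 'b': 59}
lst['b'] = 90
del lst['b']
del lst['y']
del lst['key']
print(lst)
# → {'c': 51}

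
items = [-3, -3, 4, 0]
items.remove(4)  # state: [-3, -3, 0]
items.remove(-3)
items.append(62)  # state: [-3, 0, 62]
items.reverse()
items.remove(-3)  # [62, 0]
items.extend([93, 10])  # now [62, 0, 93, 10]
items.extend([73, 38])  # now [62, 0, 93, 10, 73, 38]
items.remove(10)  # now [62, 0, 93, 73, 38]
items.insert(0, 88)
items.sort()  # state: [0, 38, 62, 73, 88, 93]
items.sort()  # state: [0, 38, 62, 73, 88, 93]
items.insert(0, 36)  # [36, 0, 38, 62, 73, 88, 93]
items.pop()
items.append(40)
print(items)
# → [36, 0, 38, 62, 73, 88, 40]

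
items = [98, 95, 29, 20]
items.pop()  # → 20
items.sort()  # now [29, 95, 98]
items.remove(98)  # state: [29, 95]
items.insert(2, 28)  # [29, 95, 28]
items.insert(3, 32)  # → [29, 95, 28, 32]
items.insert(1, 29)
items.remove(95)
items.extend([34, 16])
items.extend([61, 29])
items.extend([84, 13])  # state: [29, 29, 28, 32, 34, 16, 61, 29, 84, 13]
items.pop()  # 13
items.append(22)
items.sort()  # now [16, 22, 28, 29, 29, 29, 32, 34, 61, 84]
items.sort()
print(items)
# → [16, 22, 28, 29, 29, 29, 32, 34, 61, 84]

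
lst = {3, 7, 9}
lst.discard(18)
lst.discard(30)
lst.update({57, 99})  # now {3, 7, 9, 57, 99}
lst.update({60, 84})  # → {3, 7, 9, 57, 60, 84, 99}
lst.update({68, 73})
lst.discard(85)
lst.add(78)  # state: {3, 7, 9, 57, 60, 68, 73, 78, 84, 99}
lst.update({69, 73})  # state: {3, 7, 9, 57, 60, 68, 69, 73, 78, 84, 99}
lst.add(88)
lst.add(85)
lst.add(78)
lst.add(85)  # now {3, 7, 9, 57, 60, 68, 69, 73, 78, 84, 85, 88, 99}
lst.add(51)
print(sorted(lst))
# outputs [3, 7, 9, 51, 57, 60, 68, 69, 73, 78, 84, 85, 88, 99]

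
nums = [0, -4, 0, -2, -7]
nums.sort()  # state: [-7, -4, -2, 0, 0]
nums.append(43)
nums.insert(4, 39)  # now [-7, -4, -2, 0, 39, 0, 43]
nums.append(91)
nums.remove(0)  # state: [-7, -4, -2, 39, 0, 43, 91]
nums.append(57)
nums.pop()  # 57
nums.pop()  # 91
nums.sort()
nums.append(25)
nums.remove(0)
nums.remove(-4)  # [-7, -2, 39, 43, 25]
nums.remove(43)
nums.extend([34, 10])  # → [-7, -2, 39, 25, 34, 10]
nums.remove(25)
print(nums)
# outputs [-7, -2, 39, 34, 10]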